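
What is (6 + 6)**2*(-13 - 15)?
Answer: -4032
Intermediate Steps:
(6 + 6)**2*(-13 - 15) = 12**2*(-28) = 144*(-28) = -4032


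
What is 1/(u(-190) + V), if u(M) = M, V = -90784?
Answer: -1/90974 ≈ -1.0992e-5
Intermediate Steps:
1/(u(-190) + V) = 1/(-190 - 90784) = 1/(-90974) = -1/90974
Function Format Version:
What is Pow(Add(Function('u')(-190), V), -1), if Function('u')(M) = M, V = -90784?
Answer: Rational(-1, 90974) ≈ -1.0992e-5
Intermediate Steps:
Pow(Add(Function('u')(-190), V), -1) = Pow(Add(-190, -90784), -1) = Pow(-90974, -1) = Rational(-1, 90974)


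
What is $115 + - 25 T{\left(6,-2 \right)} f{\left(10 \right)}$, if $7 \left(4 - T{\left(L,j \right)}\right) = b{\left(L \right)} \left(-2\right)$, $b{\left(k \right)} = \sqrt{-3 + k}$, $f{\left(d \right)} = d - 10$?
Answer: $115$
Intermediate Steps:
$f{\left(d \right)} = -10 + d$
$T{\left(L,j \right)} = 4 + \frac{2 \sqrt{-3 + L}}{7}$ ($T{\left(L,j \right)} = 4 - \frac{\sqrt{-3 + L} \left(-2\right)}{7} = 4 - \frac{\left(-2\right) \sqrt{-3 + L}}{7} = 4 + \frac{2 \sqrt{-3 + L}}{7}$)
$115 + - 25 T{\left(6,-2 \right)} f{\left(10 \right)} = 115 + - 25 \left(4 + \frac{2 \sqrt{-3 + 6}}{7}\right) \left(-10 + 10\right) = 115 + - 25 \left(4 + \frac{2 \sqrt{3}}{7}\right) 0 = 115 + \left(-100 - \frac{50 \sqrt{3}}{7}\right) 0 = 115 + 0 = 115$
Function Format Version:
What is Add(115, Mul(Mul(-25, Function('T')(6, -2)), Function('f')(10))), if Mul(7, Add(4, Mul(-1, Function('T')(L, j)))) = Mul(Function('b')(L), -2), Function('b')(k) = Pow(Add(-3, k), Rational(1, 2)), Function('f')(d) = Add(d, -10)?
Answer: 115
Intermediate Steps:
Function('f')(d) = Add(-10, d)
Function('T')(L, j) = Add(4, Mul(Rational(2, 7), Pow(Add(-3, L), Rational(1, 2)))) (Function('T')(L, j) = Add(4, Mul(Rational(-1, 7), Mul(Pow(Add(-3, L), Rational(1, 2)), -2))) = Add(4, Mul(Rational(-1, 7), Mul(-2, Pow(Add(-3, L), Rational(1, 2))))) = Add(4, Mul(Rational(2, 7), Pow(Add(-3, L), Rational(1, 2)))))
Add(115, Mul(Mul(-25, Function('T')(6, -2)), Function('f')(10))) = Add(115, Mul(Mul(-25, Add(4, Mul(Rational(2, 7), Pow(Add(-3, 6), Rational(1, 2))))), Add(-10, 10))) = Add(115, Mul(Mul(-25, Add(4, Mul(Rational(2, 7), Pow(3, Rational(1, 2))))), 0)) = Add(115, Mul(Add(-100, Mul(Rational(-50, 7), Pow(3, Rational(1, 2)))), 0)) = Add(115, 0) = 115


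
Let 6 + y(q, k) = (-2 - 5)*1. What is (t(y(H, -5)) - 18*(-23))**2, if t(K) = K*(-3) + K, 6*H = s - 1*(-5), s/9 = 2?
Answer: 193600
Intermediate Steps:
s = 18 (s = 9*2 = 18)
H = 23/6 (H = (18 - 1*(-5))/6 = (18 + 5)/6 = (1/6)*23 = 23/6 ≈ 3.8333)
y(q, k) = -13 (y(q, k) = -6 + (-2 - 5)*1 = -6 - 7*1 = -6 - 7 = -13)
t(K) = -2*K (t(K) = -3*K + K = -2*K)
(t(y(H, -5)) - 18*(-23))**2 = (-2*(-13) - 18*(-23))**2 = (26 + 414)**2 = 440**2 = 193600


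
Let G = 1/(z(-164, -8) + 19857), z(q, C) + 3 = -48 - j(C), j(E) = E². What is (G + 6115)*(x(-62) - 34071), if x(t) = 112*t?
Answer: -4951426405965/19742 ≈ -2.5081e+8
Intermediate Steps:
z(q, C) = -51 - C² (z(q, C) = -3 + (-48 - C²) = -51 - C²)
G = 1/19742 (G = 1/((-51 - 1*(-8)²) + 19857) = 1/((-51 - 1*64) + 19857) = 1/((-51 - 64) + 19857) = 1/(-115 + 19857) = 1/19742 ≈ 5.0653e-5)
(G + 6115)*(x(-62) - 34071) = (1/19742 + 6115)*(112*(-62) - 34071) = 120722331*(-6944 - 34071)/19742 = (120722331/19742)*(-41015) = -4951426405965/19742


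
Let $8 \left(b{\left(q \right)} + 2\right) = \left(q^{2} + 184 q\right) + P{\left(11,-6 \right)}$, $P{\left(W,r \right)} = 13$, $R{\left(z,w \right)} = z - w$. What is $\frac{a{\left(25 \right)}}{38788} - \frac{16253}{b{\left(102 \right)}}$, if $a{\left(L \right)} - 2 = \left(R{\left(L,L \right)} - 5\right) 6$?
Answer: $- \frac{1261046911}{282851793} \approx -4.4583$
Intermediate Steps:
$b{\left(q \right)} = - \frac{3}{8} + 23 q + \frac{q^{2}}{8}$ ($b{\left(q \right)} = -2 + \frac{\left(q^{2} + 184 q\right) + 13}{8} = -2 + \frac{13 + q^{2} + 184 q}{8} = -2 + \left(\frac{13}{8} + 23 q + \frac{q^{2}}{8}\right) = - \frac{3}{8} + 23 q + \frac{q^{2}}{8}$)
$a{\left(L \right)} = -28$ ($a{\left(L \right)} = 2 + \left(\left(L - L\right) - 5\right) 6 = 2 + \left(0 - 5\right) 6 = 2 - 30 = -28$)
$\frac{a{\left(25 \right)}}{38788} - \frac{16253}{b{\left(102 \right)}} = - \frac{28}{38788} - \frac{16253}{- \frac{3}{8} + 23 \cdot 102 + \frac{102^{2}}{8}} = \left(-28\right) \frac{1}{38788} - \frac{16253}{- \frac{3}{8} + 2346 + \frac{1}{8} \cdot 10404} = - \frac{7}{9697} - \frac{16253}{- \frac{3}{8} + 2346 + \frac{2601}{2}} = - \frac{7}{9697} - \frac{16253}{\frac{29169}{8}} = - \frac{7}{9697} - \frac{130024}{29169} = - \frac{1261046911}{282851793}$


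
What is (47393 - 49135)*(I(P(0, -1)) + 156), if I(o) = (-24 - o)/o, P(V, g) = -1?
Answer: -311818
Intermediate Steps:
I(o) = (-24 - o)/o
(47393 - 49135)*(I(P(0, -1)) + 156) = (47393 - 49135)*((-24 - 1*(-1))/(-1) + 156) = -1742*(-(-24 + 1) + 156) = -1742*(-1*(-23) + 156) = -1742*(23 + 156) = -1742*179 = -311818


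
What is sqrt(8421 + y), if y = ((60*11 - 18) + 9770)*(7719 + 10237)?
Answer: sqrt(186966293) ≈ 13674.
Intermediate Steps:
y = 186957872 (y = ((660 - 18) + 9770)*17956 = (642 + 9770)*17956 = 10412*17956 = 186957872)
sqrt(8421 + y) = sqrt(8421 + 186957872) = sqrt(186966293)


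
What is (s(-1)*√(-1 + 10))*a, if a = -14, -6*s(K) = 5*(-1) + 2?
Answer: -21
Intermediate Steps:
s(K) = ½ (s(K) = -(5*(-1) + 2)/6 = -(-5 + 2)/6 = -⅙*(-3) = ½)
(s(-1)*√(-1 + 10))*a = (√(-1 + 10)/2)*(-14) = (√9/2)*(-14) = ((½)*3)*(-14) = (3/2)*(-14) = -21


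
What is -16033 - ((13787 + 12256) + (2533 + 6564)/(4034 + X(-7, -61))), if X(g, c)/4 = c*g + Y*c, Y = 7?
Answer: -169743681/4034 ≈ -42078.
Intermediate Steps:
X(g, c) = 28*c + 4*c*g (X(g, c) = 4*(c*g + 7*c) = 4*(7*c + c*g) = 28*c + 4*c*g)
-16033 - ((13787 + 12256) + (2533 + 6564)/(4034 + X(-7, -61))) = -16033 - ((13787 + 12256) + (2533 + 6564)/(4034 + 4*(-61)*(7 - 7))) = -16033 - (26043 + 9097/(4034 + 4*(-61)*0)) = -16033 - (26043 + 9097/(4034 + 0)) = -16033 - (26043 + 9097/4034) = -16033 - 1*105066559/4034 = -16033 - 105066559/4034 = -169743681/4034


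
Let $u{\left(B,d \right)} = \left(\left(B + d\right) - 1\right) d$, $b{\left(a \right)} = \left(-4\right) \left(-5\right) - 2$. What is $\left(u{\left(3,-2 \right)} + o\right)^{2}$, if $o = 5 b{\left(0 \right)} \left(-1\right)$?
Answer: $8100$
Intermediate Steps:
$b{\left(a \right)} = 18$ ($b{\left(a \right)} = 20 - 2 = 18$)
$u{\left(B,d \right)} = d \left(-1 + B + d\right)$ ($u{\left(B,d \right)} = \left(-1 + B + d\right) d = d \left(-1 + B + d\right)$)
$o = -90$ ($o = 5 \cdot 18 \left(-1\right) = 90 \left(-1\right) = -90$)
$\left(u{\left(3,-2 \right)} + o\right)^{2} = \left(- 2 \left(-1 + 3 - 2\right) - 90\right)^{2} = \left(\left(-2\right) 0 - 90\right)^{2} = \left(0 - 90\right)^{2} = \left(-90\right)^{2} = 8100$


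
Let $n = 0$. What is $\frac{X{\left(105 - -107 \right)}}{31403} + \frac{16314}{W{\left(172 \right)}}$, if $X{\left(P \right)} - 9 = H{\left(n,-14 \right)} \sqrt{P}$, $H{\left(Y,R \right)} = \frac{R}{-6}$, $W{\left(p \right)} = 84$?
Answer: $\frac{85384883}{439642} + \frac{14 \sqrt{53}}{94209} \approx 194.22$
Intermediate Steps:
$H{\left(Y,R \right)} = - \frac{R}{6}$ ($H{\left(Y,R \right)} = R \left(- \frac{1}{6}\right) = - \frac{R}{6}$)
$X{\left(P \right)} = 9 + \frac{7 \sqrt{P}}{3}$ ($X{\left(P \right)} = 9 + \left(- \frac{1}{6}\right) \left(-14\right) \sqrt{P} = 9 + \frac{7 \sqrt{P}}{3}$)
$\frac{X{\left(105 - -107 \right)}}{31403} + \frac{16314}{W{\left(172 \right)}} = \frac{9 + \frac{7 \sqrt{105 - -107}}{3}}{31403} + \frac{16314}{84} = \left(9 + \frac{7 \sqrt{105 + 107}}{3}\right) \frac{1}{31403} + 16314 \cdot \frac{1}{84} = \left(9 + \frac{7 \sqrt{212}}{3}\right) \frac{1}{31403} + \frac{2719}{14} = \left(9 + \frac{7 \cdot 2 \sqrt{53}}{3}\right) \frac{1}{31403} + \frac{2719}{14} = \left(9 + \frac{14 \sqrt{53}}{3}\right) \frac{1}{31403} + \frac{2719}{14} = \left(\frac{9}{31403} + \frac{14 \sqrt{53}}{94209}\right) + \frac{2719}{14} = \frac{85384883}{439642} + \frac{14 \sqrt{53}}{94209}$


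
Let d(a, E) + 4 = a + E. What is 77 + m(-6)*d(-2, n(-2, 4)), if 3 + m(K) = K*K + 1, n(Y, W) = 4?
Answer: 9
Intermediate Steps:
d(a, E) = -4 + E + a (d(a, E) = -4 + (a + E) = -4 + (E + a) = -4 + E + a)
m(K) = -2 + K**2 (m(K) = -3 + (K*K + 1) = -3 + (K**2 + 1) = -3 + (1 + K**2) = -2 + K**2)
77 + m(-6)*d(-2, n(-2, 4)) = 77 + (-2 + (-6)**2)*(-4 + 4 - 2) = 77 + (-2 + 36)*(-2) = 77 + 34*(-2) = 77 - 68 = 9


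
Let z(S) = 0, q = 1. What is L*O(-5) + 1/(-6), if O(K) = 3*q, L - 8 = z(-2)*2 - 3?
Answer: 89/6 ≈ 14.833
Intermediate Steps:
L = 5 (L = 8 + (0*2 - 3) = 8 + (0 - 3) = 8 - 3 = 5)
O(K) = 3 (O(K) = 3*1 = 3)
L*O(-5) + 1/(-6) = 5*3 + 1/(-6) = 15 - 1/6 = 89/6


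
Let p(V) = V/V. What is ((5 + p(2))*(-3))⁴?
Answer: 104976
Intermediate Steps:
p(V) = 1
((5 + p(2))*(-3))⁴ = ((5 + 1)*(-3))⁴ = (6*(-3))⁴ = (-18)⁴ = 104976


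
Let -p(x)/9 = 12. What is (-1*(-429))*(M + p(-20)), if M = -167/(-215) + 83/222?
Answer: -729288703/15910 ≈ -45838.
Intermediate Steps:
p(x) = -108 (p(x) = -9*12 = -108)
M = 54919/47730 (M = -167*(-1/215) + 83*(1/222) = 167/215 + 83/222 = 54919/47730 ≈ 1.1506)
(-1*(-429))*(M + p(-20)) = (-1*(-429))*(54919/47730 - 108) = 429*(-5099921/47730) = -729288703/15910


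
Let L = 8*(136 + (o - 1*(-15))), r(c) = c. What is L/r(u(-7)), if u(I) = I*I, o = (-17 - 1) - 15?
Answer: 944/49 ≈ 19.265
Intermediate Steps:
o = -33 (o = -18 - 15 = -33)
u(I) = I²
L = 944 (L = 8*(136 + (-33 - 1*(-15))) = 8*(136 + (-33 + 15)) = 8*(136 - 18) = 8*118 = 944)
L/r(u(-7)) = 944/((-7)²) = 944/49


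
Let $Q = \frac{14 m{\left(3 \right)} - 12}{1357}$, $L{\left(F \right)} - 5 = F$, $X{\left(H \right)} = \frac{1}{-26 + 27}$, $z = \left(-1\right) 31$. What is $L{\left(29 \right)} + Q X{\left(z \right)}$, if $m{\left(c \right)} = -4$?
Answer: $\frac{46070}{1357} \approx 33.95$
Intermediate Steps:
$z = -31$
$X{\left(H \right)} = 1$ ($X{\left(H \right)} = 1^{-1} = 1$)
$L{\left(F \right)} = 5 + F$
$Q = - \frac{68}{1357}$ ($Q = \frac{14 \left(-4\right) - 12}{1357} = \left(-56 - 12\right) \frac{1}{1357} = \left(-68\right) \frac{1}{1357} = - \frac{68}{1357} \approx -0.050111$)
$L{\left(29 \right)} + Q X{\left(z \right)} = \left(5 + 29\right) - \frac{68}{1357} = 34 - \frac{68}{1357} = \frac{46070}{1357}$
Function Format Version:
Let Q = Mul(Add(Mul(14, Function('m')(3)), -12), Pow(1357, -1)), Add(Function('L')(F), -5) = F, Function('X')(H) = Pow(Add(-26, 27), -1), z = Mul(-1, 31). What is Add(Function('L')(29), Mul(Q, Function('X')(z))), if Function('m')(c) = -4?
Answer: Rational(46070, 1357) ≈ 33.950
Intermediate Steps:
z = -31
Function('X')(H) = 1 (Function('X')(H) = Pow(1, -1) = 1)
Function('L')(F) = Add(5, F)
Q = Rational(-68, 1357) (Q = Mul(Add(Mul(14, -4), -12), Pow(1357, -1)) = Mul(Add(-56, -12), Rational(1, 1357)) = Mul(-68, Rational(1, 1357)) = Rational(-68, 1357) ≈ -0.050111)
Add(Function('L')(29), Mul(Q, Function('X')(z))) = Add(Add(5, 29), Mul(Rational(-68, 1357), 1)) = Add(34, Rational(-68, 1357)) = Rational(46070, 1357)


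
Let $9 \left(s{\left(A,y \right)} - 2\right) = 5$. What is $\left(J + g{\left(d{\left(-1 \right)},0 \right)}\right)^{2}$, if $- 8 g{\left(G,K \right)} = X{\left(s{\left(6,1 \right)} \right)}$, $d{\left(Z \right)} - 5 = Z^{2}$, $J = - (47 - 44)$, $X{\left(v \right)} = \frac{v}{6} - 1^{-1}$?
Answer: $\frac{1600225}{186624} \approx 8.5746$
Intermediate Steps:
$s{\left(A,y \right)} = \frac{23}{9}$ ($s{\left(A,y \right)} = 2 + \frac{1}{9} \cdot 5 = 2 + \frac{5}{9} = \frac{23}{9}$)
$X{\left(v \right)} = -1 + \frac{v}{6}$ ($X{\left(v \right)} = v \frac{1}{6} - 1 = \frac{v}{6} - 1 = -1 + \frac{v}{6}$)
$J = -3$ ($J = - (47 - 44) = \left(-1\right) 3 = -3$)
$d{\left(Z \right)} = 5 + Z^{2}$
$g{\left(G,K \right)} = \frac{31}{432}$ ($g{\left(G,K \right)} = - \frac{-1 + \frac{1}{6} \cdot \frac{23}{9}}{8} = - \frac{-1 + \frac{23}{54}}{8} = \left(- \frac{1}{8}\right) \left(- \frac{31}{54}\right) = \frac{31}{432}$)
$\left(J + g{\left(d{\left(-1 \right)},0 \right)}\right)^{2} = \left(-3 + \frac{31}{432}\right)^{2} = \left(- \frac{1265}{432}\right)^{2} = \frac{1600225}{186624}$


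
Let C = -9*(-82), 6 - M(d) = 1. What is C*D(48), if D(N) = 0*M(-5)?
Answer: 0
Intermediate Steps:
M(d) = 5 (M(d) = 6 - 1*1 = 6 - 1 = 5)
C = 738
D(N) = 0 (D(N) = 0*5 = 0)
C*D(48) = 738*0 = 0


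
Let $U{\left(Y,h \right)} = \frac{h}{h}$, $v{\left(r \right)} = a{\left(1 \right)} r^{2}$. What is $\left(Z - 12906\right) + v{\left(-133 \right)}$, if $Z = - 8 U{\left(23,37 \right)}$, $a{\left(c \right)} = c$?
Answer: $4775$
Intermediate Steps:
$v{\left(r \right)} = r^{2}$ ($v{\left(r \right)} = 1 r^{2} = r^{2}$)
$U{\left(Y,h \right)} = 1$
$Z = -8$ ($Z = \left(-8\right) 1 = -8$)
$\left(Z - 12906\right) + v{\left(-133 \right)} = \left(-8 - 12906\right) + \left(-133\right)^{2} = -12914 + 17689 = 4775$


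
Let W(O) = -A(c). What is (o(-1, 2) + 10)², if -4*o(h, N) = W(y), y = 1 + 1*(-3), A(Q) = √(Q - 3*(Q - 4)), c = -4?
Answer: (20 + √5)²/4 ≈ 123.61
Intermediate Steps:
A(Q) = √(12 - 2*Q) (A(Q) = √(Q - 3*(-4 + Q)) = √(Q + (12 - 3*Q)) = √(12 - 2*Q))
y = -2 (y = 1 - 3 = -2)
W(O) = -2*√5 (W(O) = -√(12 - 2*(-4)) = -√(12 + 8) = -√20 = -2*√5)
o(h, N) = √5/2 (o(h, N) = -(-1)*√5/2 = √5/2)
(o(-1, 2) + 10)² = (√5/2 + 10)² = (10 + √5/2)²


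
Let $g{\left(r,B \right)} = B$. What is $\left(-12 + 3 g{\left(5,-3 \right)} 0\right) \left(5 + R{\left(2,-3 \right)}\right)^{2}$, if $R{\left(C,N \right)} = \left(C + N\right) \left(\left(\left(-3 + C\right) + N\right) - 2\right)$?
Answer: $-1452$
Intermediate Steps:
$R{\left(C,N \right)} = \left(C + N\right) \left(-5 + C + N\right)$ ($R{\left(C,N \right)} = \left(C + N\right) \left(\left(-3 + C + N\right) - 2\right) = \left(C + N\right) \left(-5 + C + N\right)$)
$\left(-12 + 3 g{\left(5,-3 \right)} 0\right) \left(5 + R{\left(2,-3 \right)}\right)^{2} = \left(-12 + 3 \left(-3\right) 0\right) \left(5 + \left(2^{2} + \left(-3\right)^{2} - 10 - -15 + 2 \cdot 2 \left(-3\right)\right)\right)^{2} = \left(-12 - 0\right) \left(5 + \left(4 + 9 - 10 + 15 - 12\right)\right)^{2} = \left(-12 + 0\right) \left(5 + 6\right)^{2} = - 12 \cdot 11^{2} = \left(-12\right) 121 = -1452$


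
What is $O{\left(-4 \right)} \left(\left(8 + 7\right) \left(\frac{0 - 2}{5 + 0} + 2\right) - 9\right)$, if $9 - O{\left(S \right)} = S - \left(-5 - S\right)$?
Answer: $180$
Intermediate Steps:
$O{\left(S \right)} = 4 - 2 S$ ($O{\left(S \right)} = 9 - \left(S - \left(-5 - S\right)\right) = 9 - \left(S + \left(5 + S\right)\right) = 9 - \left(5 + 2 S\right) = 4 - 2 S$)
$O{\left(-4 \right)} \left(\left(8 + 7\right) \left(\frac{0 - 2}{5 + 0} + 2\right) - 9\right) = \left(4 - -8\right) \left(\left(8 + 7\right) \left(\frac{0 - 2}{5 + 0} + 2\right) - 9\right) = \left(4 + 8\right) \left(15 \left(- \frac{2}{5} + 2\right) - 9\right) = 12 \left(15 \left(\left(-2\right) \frac{1}{5} + 2\right) - 9\right) = 12 \left(15 \left(- \frac{2}{5} + 2\right) - 9\right) = 12 \left(15 \cdot \frac{8}{5} - 9\right) = 12 \left(24 - 9\right) = 12 \cdot 15 = 180$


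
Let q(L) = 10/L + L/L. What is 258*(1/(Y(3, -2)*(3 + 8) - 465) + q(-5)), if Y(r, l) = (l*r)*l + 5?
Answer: -35991/139 ≈ -258.93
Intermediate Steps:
q(L) = 1 + 10/L (q(L) = 10/L + 1 = 1 + 10/L)
Y(r, l) = 5 + r*l**2 (Y(r, l) = r*l**2 + 5 = 5 + r*l**2)
258*(1/(Y(3, -2)*(3 + 8) - 465) + q(-5)) = 258*(1/((5 + 3*(-2)**2)*(3 + 8) - 465) + (10 - 5)/(-5)) = 258*(1/((5 + 3*4)*11 - 465) - 1/5*5) = 258*(1/((5 + 12)*11 - 465) - 1) = 258*(1/(17*11 - 465) - 1) = 258*(1/(187 - 465) - 1) = 258*(1/(-278) - 1) = 258*(-1/278 - 1) = 258*(-279/278) = -35991/139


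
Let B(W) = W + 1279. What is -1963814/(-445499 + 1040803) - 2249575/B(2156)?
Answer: -134592669689/204486924 ≈ -658.20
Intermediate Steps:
B(W) = 1279 + W
-1963814/(-445499 + 1040803) - 2249575/B(2156) = -1963814/(-445499 + 1040803) - 2249575/(1279 + 2156) = -1963814/595304 - 2249575/3435 = -1963814*1/595304 - 2249575*1/3435 = -981907/297652 - 449915/687 = -134592669689/204486924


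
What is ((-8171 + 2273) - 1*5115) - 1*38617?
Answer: -49630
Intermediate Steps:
((-8171 + 2273) - 1*5115) - 1*38617 = (-5898 - 5115) - 38617 = -11013 - 38617 = -49630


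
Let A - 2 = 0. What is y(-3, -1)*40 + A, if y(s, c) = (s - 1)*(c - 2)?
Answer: 482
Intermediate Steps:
A = 2 (A = 2 + 0 = 2)
y(s, c) = (-1 + s)*(-2 + c)
y(-3, -1)*40 + A = (2 - 1*(-1) - 2*(-3) - 1*(-3))*40 + 2 = (2 + 1 + 6 + 3)*40 + 2 = 12*40 + 2 = 480 + 2 = 482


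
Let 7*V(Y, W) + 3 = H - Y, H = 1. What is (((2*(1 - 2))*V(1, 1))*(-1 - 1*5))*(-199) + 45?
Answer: 7479/7 ≈ 1068.4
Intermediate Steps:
V(Y, W) = -2/7 - Y/7 (V(Y, W) = -3/7 + (1 - Y)/7 = -3/7 + (1/7 - Y/7) = -2/7 - Y/7)
(((2*(1 - 2))*V(1, 1))*(-1 - 1*5))*(-199) + 45 = (((2*(1 - 2))*(-2/7 - 1/7*1))*(-1 - 1*5))*(-199) + 45 = (((2*(-1))*(-2/7 - 1/7))*(-1 - 5))*(-199) + 45 = (-2*(-3/7)*(-6))*(-199) + 45 = ((6/7)*(-6))*(-199) + 45 = -36/7*(-199) + 45 = 7164/7 + 45 = 7479/7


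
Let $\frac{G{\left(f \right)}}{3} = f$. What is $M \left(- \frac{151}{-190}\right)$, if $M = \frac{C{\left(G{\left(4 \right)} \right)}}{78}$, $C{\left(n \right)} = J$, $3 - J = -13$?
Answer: $\frac{604}{3705} \approx 0.16302$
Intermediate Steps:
$G{\left(f \right)} = 3 f$
$J = 16$ ($J = 3 - -13 = 3 + 13 = 16$)
$C{\left(n \right)} = 16$
$M = \frac{8}{39}$ ($M = \frac{16}{78} = 16 \cdot \frac{1}{78} = \frac{8}{39} \approx 0.20513$)
$M \left(- \frac{151}{-190}\right) = \frac{8 \left(- \frac{151}{-190}\right)}{39} = \frac{8 \left(\left(-151\right) \left(- \frac{1}{190}\right)\right)}{39} = \frac{8}{39} \cdot \frac{151}{190} = \frac{604}{3705}$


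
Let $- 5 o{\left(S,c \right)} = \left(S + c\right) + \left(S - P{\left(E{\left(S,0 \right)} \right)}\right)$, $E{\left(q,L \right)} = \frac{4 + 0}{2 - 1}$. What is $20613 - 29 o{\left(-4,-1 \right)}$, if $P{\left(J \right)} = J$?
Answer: $\frac{102688}{5} \approx 20538.0$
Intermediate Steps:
$E{\left(q,L \right)} = 4$ ($E{\left(q,L \right)} = \frac{4}{1} = 4 \cdot 1 = 4$)
$o{\left(S,c \right)} = \frac{4}{5} - \frac{2 S}{5} - \frac{c}{5}$ ($o{\left(S,c \right)} = - \frac{\left(S + c\right) + \left(S - 4\right)}{5} = - \frac{\left(S + c\right) + \left(-4 + S\right)}{5} = - \frac{-4 + c + 2 S}{5} = \frac{4}{5} - \frac{2 S}{5} - \frac{c}{5}$)
$20613 - 29 o{\left(-4,-1 \right)} = 20613 - 29 \left(\frac{4}{5} - - \frac{8}{5} - - \frac{1}{5}\right) = 20613 - 29 \left(\frac{4}{5} + \frac{8}{5} + \frac{1}{5}\right) = 20613 - \frac{377}{5} = \frac{102688}{5}$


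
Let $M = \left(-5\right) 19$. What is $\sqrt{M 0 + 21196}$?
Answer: $2 \sqrt{5299} \approx 145.59$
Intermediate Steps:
$M = -95$
$\sqrt{M 0 + 21196} = \sqrt{\left(-95\right) 0 + 21196} = \sqrt{0 + 21196} = \sqrt{21196} = 2 \sqrt{5299}$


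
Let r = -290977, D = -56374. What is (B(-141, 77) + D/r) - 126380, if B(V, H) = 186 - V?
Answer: -36678467407/290977 ≈ -1.2605e+5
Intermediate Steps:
(B(-141, 77) + D/r) - 126380 = ((186 - 1*(-141)) - 56374/(-290977)) - 126380 = ((186 + 141) - 56374*(-1/290977)) - 126380 = (327 + 56374/290977) - 126380 = 95205853/290977 - 126380 = -36678467407/290977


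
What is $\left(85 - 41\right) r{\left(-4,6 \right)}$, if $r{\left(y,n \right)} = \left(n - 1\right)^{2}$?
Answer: $1100$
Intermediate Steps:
$r{\left(y,n \right)} = \left(-1 + n\right)^{2}$
$\left(85 - 41\right) r{\left(-4,6 \right)} = \left(85 - 41\right) \left(-1 + 6\right)^{2} = 44 \cdot 5^{2} = 44 \cdot 25 = 1100$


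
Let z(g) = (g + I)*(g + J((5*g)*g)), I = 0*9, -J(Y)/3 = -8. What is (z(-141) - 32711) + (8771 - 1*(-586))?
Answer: -6857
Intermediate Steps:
J(Y) = 24 (J(Y) = -3*(-8) = 24)
I = 0
z(g) = g*(24 + g) (z(g) = (g + 0)*(g + 24) = g*(24 + g))
(z(-141) - 32711) + (8771 - 1*(-586)) = (-141*(24 - 141) - 32711) + (8771 - 1*(-586)) = (-141*(-117) - 32711) + (8771 + 586) = (16497 - 32711) + 9357 = -16214 + 9357 = -6857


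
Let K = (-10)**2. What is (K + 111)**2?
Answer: 44521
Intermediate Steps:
K = 100
(K + 111)**2 = (100 + 111)**2 = 211**2 = 44521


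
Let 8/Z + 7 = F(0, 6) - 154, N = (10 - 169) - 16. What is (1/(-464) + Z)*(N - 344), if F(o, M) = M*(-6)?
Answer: 2028771/91408 ≈ 22.195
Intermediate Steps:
N = -175 (N = -159 - 16 = -175)
F(o, M) = -6*M
Z = -8/197 (Z = 8/(-7 + (-6*6 - 154)) = 8/(-7 + (-36 - 154)) = 8/(-7 - 190) = 8/(-197) = 8*(-1/197) = -8/197 ≈ -0.040609)
(1/(-464) + Z)*(N - 344) = (1/(-464) - 8/197)*(-175 - 344) = (-1/464 - 8/197)*(-519) = -3909/91408*(-519) = 2028771/91408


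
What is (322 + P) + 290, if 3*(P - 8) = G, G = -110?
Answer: 1750/3 ≈ 583.33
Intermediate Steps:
P = -86/3 (P = 8 + (1/3)*(-110) = 8 - 110/3 = -86/3 ≈ -28.667)
(322 + P) + 290 = (322 - 86/3) + 290 = 880/3 + 290 = 1750/3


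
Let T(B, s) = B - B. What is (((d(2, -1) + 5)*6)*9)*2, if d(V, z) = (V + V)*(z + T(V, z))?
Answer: 108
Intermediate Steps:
T(B, s) = 0
d(V, z) = 2*V*z (d(V, z) = (V + V)*(z + 0) = (2*V)*z = 2*V*z)
(((d(2, -1) + 5)*6)*9)*2 = (((2*2*(-1) + 5)*6)*9)*2 = (((-4 + 5)*6)*9)*2 = ((1*6)*9)*2 = (6*9)*2 = 54*2 = 108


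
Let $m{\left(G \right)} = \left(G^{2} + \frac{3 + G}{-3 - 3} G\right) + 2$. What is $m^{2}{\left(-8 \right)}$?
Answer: $\frac{31684}{9} \approx 3520.4$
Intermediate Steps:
$m{\left(G \right)} = 2 + G^{2} + G \left(- \frac{1}{2} - \frac{G}{6}\right)$ ($m{\left(G \right)} = \left(G^{2} + \frac{3 + G}{-6} G\right) + 2 = \left(G^{2} + \left(3 + G\right) \left(- \frac{1}{6}\right) G\right) + 2 = \left(G^{2} + \left(- \frac{1}{2} - \frac{G}{6}\right) G\right) + 2 = \left(G^{2} + G \left(- \frac{1}{2} - \frac{G}{6}\right)\right) + 2 = 2 + G^{2} + G \left(- \frac{1}{2} - \frac{G}{6}\right)$)
$m^{2}{\left(-8 \right)} = \left(2 - -4 + \frac{5 \left(-8\right)^{2}}{6}\right)^{2} = \left(2 + 4 + \frac{5}{6} \cdot 64\right)^{2} = \left(2 + 4 + \frac{160}{3}\right)^{2} = \left(\frac{178}{3}\right)^{2} = \frac{31684}{9}$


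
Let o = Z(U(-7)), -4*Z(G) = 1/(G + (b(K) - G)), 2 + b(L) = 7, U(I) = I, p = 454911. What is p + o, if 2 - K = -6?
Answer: 9098219/20 ≈ 4.5491e+5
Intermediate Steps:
K = 8 (K = 2 - 1*(-6) = 2 + 6 = 8)
b(L) = 5 (b(L) = -2 + 7 = 5)
Z(G) = -1/20 (Z(G) = -1/(4*(G + (5 - G))) = -¼/5 = -¼*⅕ = -1/20)
o = -1/20 ≈ -0.050000
p + o = 454911 - 1/20 = 9098219/20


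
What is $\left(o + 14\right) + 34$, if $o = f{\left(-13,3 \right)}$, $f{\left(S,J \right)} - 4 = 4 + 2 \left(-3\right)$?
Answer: $50$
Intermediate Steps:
$f{\left(S,J \right)} = 2$ ($f{\left(S,J \right)} = 4 + \left(4 + 2 \left(-3\right)\right) = 4 + \left(4 - 6\right) = 4 - 2 = 2$)
$o = 2$
$\left(o + 14\right) + 34 = \left(2 + 14\right) + 34 = 16 + 34 = 50$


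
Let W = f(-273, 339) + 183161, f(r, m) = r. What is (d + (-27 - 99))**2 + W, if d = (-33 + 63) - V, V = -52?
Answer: 184824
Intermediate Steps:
d = 82 (d = (-33 + 63) - 1*(-52) = 30 + 52 = 82)
W = 182888 (W = -273 + 183161 = 182888)
(d + (-27 - 99))**2 + W = (82 + (-27 - 99))**2 + 182888 = (82 - 126)**2 + 182888 = (-44)**2 + 182888 = 1936 + 182888 = 184824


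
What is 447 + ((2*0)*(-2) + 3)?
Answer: 450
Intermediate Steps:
447 + ((2*0)*(-2) + 3) = 447 + (0*(-2) + 3) = 447 + (0 + 3) = 447 + 3 = 450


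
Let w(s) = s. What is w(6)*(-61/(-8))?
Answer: 183/4 ≈ 45.750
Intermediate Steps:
w(6)*(-61/(-8)) = 6*(-61/(-8)) = 6*(-61*(-⅛)) = 6*(61/8) = 183/4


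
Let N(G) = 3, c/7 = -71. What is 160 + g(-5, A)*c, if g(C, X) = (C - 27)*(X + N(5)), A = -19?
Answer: -254304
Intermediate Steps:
c = -497 (c = 7*(-71) = -497)
g(C, X) = (-27 + C)*(3 + X) (g(C, X) = (C - 27)*(X + 3) = (-27 + C)*(3 + X))
160 + g(-5, A)*c = 160 + (-81 - 27*(-19) + 3*(-5) - 5*(-19))*(-497) = 160 + (-81 + 513 - 15 + 95)*(-497) = 160 + 512*(-497) = 160 - 254464 = -254304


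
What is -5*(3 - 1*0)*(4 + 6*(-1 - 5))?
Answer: 480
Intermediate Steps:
-5*(3 - 1*0)*(4 + 6*(-1 - 5)) = -5*(3 + 0)*(4 + 6*(-6)) = -15*(4 - 36) = -15*(-32) = -5*(-96) = 480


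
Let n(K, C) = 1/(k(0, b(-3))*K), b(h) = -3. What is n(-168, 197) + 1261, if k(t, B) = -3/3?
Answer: 211849/168 ≈ 1261.0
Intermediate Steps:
k(t, B) = -1 (k(t, B) = -3*1/3 = -1)
n(K, C) = -1/K (n(K, C) = 1/(-K) = -1/K)
n(-168, 197) + 1261 = -1/(-168) + 1261 = -1*(-1/168) + 1261 = 1/168 + 1261 = 211849/168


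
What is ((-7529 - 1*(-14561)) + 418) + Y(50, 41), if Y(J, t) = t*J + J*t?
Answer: 11550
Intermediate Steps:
Y(J, t) = 2*J*t (Y(J, t) = J*t + J*t = 2*J*t)
((-7529 - 1*(-14561)) + 418) + Y(50, 41) = ((-7529 - 1*(-14561)) + 418) + 2*50*41 = ((-7529 + 14561) + 418) + 4100 = (7032 + 418) + 4100 = 7450 + 4100 = 11550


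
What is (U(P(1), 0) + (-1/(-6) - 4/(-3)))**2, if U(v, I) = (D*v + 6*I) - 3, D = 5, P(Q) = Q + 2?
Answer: 729/4 ≈ 182.25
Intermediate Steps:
P(Q) = 2 + Q
U(v, I) = -3 + 5*v + 6*I (U(v, I) = (5*v + 6*I) - 3 = -3 + 5*v + 6*I)
(U(P(1), 0) + (-1/(-6) - 4/(-3)))**2 = ((-3 + 5*(2 + 1) + 6*0) + (-1/(-6) - 4/(-3)))**2 = ((-3 + 5*3 + 0) + (-1*(-1/6) - 4*(-1/3)))**2 = ((-3 + 15 + 0) + (1/6 + 4/3))**2 = (12 + 3/2)**2 = (27/2)**2 = 729/4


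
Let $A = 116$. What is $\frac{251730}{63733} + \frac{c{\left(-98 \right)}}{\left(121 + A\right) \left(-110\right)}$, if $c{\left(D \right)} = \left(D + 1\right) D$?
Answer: $\frac{2978377601}{830759655} \approx 3.5851$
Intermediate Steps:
$c{\left(D \right)} = D \left(1 + D\right)$ ($c{\left(D \right)} = \left(1 + D\right) D = D \left(1 + D\right)$)
$\frac{251730}{63733} + \frac{c{\left(-98 \right)}}{\left(121 + A\right) \left(-110\right)} = \frac{251730}{63733} + \frac{\left(-98\right) \left(1 - 98\right)}{\left(121 + 116\right) \left(-110\right)} = 251730 \cdot \frac{1}{63733} + \frac{\left(-98\right) \left(-97\right)}{237 \left(-110\right)} = \frac{251730}{63733} + \frac{9506}{-26070} = \frac{251730}{63733} + 9506 \left(- \frac{1}{26070}\right) = \frac{251730}{63733} - \frac{4753}{13035} = \frac{2978377601}{830759655}$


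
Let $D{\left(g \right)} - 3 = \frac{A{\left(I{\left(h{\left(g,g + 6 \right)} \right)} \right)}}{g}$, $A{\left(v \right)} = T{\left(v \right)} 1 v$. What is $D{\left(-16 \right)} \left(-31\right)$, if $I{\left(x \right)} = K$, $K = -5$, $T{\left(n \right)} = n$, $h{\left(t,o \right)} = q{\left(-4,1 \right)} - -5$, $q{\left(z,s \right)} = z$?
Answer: $- \frac{713}{16} \approx -44.563$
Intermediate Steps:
$h{\left(t,o \right)} = 1$ ($h{\left(t,o \right)} = -4 - -5 = -4 + 5 = 1$)
$I{\left(x \right)} = -5$
$A{\left(v \right)} = v^{2}$ ($A{\left(v \right)} = v 1 v = v v = v^{2}$)
$D{\left(g \right)} = 3 + \frac{25}{g}$ ($D{\left(g \right)} = 3 + \frac{\left(-5\right)^{2}}{g} = 3 + \frac{25}{g}$)
$D{\left(-16 \right)} \left(-31\right) = \left(3 + \frac{25}{-16}\right) \left(-31\right) = \left(3 + 25 \left(- \frac{1}{16}\right)\right) \left(-31\right) = \left(3 - \frac{25}{16}\right) \left(-31\right) = \frac{23}{16} \left(-31\right) = - \frac{713}{16}$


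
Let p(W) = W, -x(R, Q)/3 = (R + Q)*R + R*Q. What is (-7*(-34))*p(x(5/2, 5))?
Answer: -44625/2 ≈ -22313.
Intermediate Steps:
x(R, Q) = -3*Q*R - 3*R*(Q + R) (x(R, Q) = -3*((R + Q)*R + R*Q) = -3*((Q + R)*R + Q*R) = -3*(R*(Q + R) + Q*R) = -3*(Q*R + R*(Q + R)) = -3*Q*R - 3*R*(Q + R))
(-7*(-34))*p(x(5/2, 5)) = (-7*(-34))*(-3*5/2*(5/2 + 2*5)) = 238*(-3*5*(½)*(5*(½) + 10)) = 238*(-3*5/2*(5/2 + 10)) = 238*(-3*5/2*25/2) = 238*(-375/4) = -44625/2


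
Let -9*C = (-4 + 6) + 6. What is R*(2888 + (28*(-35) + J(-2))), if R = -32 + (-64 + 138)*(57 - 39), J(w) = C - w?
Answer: 22336600/9 ≈ 2.4818e+6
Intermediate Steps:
C = -8/9 (C = -((-4 + 6) + 6)/9 = -(2 + 6)/9 = -⅑*8 = -8/9 ≈ -0.88889)
J(w) = -8/9 - w
R = 1300 (R = -32 + 74*18 = -32 + 1332 = 1300)
R*(2888 + (28*(-35) + J(-2))) = 1300*(2888 + (28*(-35) + (-8/9 - 1*(-2)))) = 1300*(2888 + (-980 + (-8/9 + 2))) = 1300*(2888 + (-980 + 10/9)) = 1300*(2888 - 8810/9) = 1300*(17182/9) = 22336600/9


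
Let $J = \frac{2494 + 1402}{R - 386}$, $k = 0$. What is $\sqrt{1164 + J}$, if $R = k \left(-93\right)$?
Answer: $\frac{4 \sqrt{2686367}}{193} \approx 33.969$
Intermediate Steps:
$R = 0$ ($R = 0 \left(-93\right) = 0$)
$J = - \frac{1948}{193}$ ($J = \frac{2494 + 1402}{0 - 386} = \frac{3896}{-386} = 3896 \left(- \frac{1}{386}\right) = - \frac{1948}{193} \approx -10.093$)
$\sqrt{1164 + J} = \sqrt{1164 - \frac{1948}{193}} = \sqrt{\frac{222704}{193}} = \frac{4 \sqrt{2686367}}{193}$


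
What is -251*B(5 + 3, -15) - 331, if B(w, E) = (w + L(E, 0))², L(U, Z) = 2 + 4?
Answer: -49527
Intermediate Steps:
L(U, Z) = 6
B(w, E) = (6 + w)² (B(w, E) = (w + 6)² = (6 + w)²)
-251*B(5 + 3, -15) - 331 = -251*(6 + (5 + 3))² - 331 = -251*(6 + 8)² - 331 = -251*14² - 331 = -251*196 - 331 = -49196 - 331 = -49527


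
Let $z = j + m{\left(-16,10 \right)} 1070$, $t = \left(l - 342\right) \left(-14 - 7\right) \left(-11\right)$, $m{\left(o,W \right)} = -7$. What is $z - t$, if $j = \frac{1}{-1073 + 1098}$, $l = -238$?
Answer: $\frac{3162251}{25} \approx 1.2649 \cdot 10^{5}$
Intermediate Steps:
$j = \frac{1}{25} \approx 0.04$
$t = -133980$ ($t = \left(-238 - 342\right) \left(-14 - 7\right) \left(-11\right) = - 580 \left(\left(-21\right) \left(-11\right)\right) = \left(-580\right) 231 = -133980$)
$z = - \frac{187249}{25}$ ($z = \frac{1}{25} - 7490 = - \frac{187249}{25} \approx -7490.0$)
$z - t = - \frac{187249}{25} - -133980 = - \frac{187249}{25} + 133980 = \frac{3162251}{25}$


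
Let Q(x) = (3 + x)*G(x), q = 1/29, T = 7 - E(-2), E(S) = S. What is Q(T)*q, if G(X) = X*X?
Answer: 972/29 ≈ 33.517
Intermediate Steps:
T = 9 (T = 7 - 1*(-2) = 7 + 2 = 9)
G(X) = X**2
q = 1/29 ≈ 0.034483
Q(x) = x**2*(3 + x) (Q(x) = (3 + x)*x**2 = x**2*(3 + x))
Q(T)*q = (9**2*(3 + 9))*(1/29) = (81*12)*(1/29) = 972*(1/29) = 972/29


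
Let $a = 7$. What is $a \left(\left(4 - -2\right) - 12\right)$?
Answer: $-42$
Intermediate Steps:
$a \left(\left(4 - -2\right) - 12\right) = 7 \left(\left(4 - -2\right) - 12\right) = 7 \left(\left(4 + 2\right) - 12\right) = 7 \left(6 - 12\right) = 7 \left(-6\right) = -42$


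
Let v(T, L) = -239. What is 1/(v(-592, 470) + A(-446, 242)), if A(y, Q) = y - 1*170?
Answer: -1/855 ≈ -0.0011696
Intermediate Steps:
A(y, Q) = -170 + y (A(y, Q) = y - 170 = -170 + y)
1/(v(-592, 470) + A(-446, 242)) = 1/(-239 + (-170 - 446)) = 1/(-239 - 616) = 1/(-855) = -1/855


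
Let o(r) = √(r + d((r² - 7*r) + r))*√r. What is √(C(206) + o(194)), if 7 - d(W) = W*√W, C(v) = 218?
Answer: √(218 + √194*√(201 - 72944*√9118)) ≈ 135.97 + 135.17*I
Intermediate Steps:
d(W) = 7 - W^(3/2) (d(W) = 7 - W*√W = 7 - W^(3/2))
o(r) = √r*√(7 + r - (r² - 6*r)^(3/2)) (o(r) = √(r + (7 - ((r² - 7*r) + r)^(3/2)))*√r = √(r + (7 - (r² - 6*r)^(3/2)))*√r = √(7 + r - (r² - 6*r)^(3/2))*√r = √r*√(7 + r - (r² - 6*r)^(3/2)))
√(C(206) + o(194)) = √(218 + √194*√(7 + 194 - (194*(-6 + 194))^(3/2))) = √(218 + √194*√(7 + 194 - (194*188)^(3/2))) = √(218 + √194*√(7 + 194 - 36472^(3/2))) = √(218 + √194*√(7 + 194 - 72944*√9118)) = √(218 + √194*√(201 - 72944*√9118))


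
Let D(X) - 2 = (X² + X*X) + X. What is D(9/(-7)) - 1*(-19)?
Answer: 1128/49 ≈ 23.020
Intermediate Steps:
D(X) = 2 + X + 2*X² (D(X) = 2 + ((X² + X*X) + X) = 2 + ((X² + X²) + X) = 2 + (2*X² + X) = 2 + (X + 2*X²) = 2 + X + 2*X²)
D(9/(-7)) - 1*(-19) = (2 + 9/(-7) + 2*(9/(-7))²) - 1*(-19) = (2 + 9*(-⅐) + 2*(9*(-⅐))²) + 19 = (2 - 9/7 + 2*(-9/7)²) + 19 = (2 - 9/7 + 2*(81/49)) + 19 = (2 - 9/7 + 162/49) + 19 = 197/49 + 19 = 1128/49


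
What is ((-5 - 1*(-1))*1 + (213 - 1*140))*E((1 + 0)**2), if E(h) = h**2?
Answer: 69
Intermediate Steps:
((-5 - 1*(-1))*1 + (213 - 1*140))*E((1 + 0)**2) = ((-5 - 1*(-1))*1 + (213 - 1*140))*((1 + 0)**2)**2 = ((-5 + 1)*1 + (213 - 140))*(1**2)**2 = (-4*1 + 73)*1**2 = (-4 + 73)*1 = 69*1 = 69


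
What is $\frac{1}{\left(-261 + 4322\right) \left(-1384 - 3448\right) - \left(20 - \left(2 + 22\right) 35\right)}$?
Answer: $- \frac{1}{19621932} \approx -5.0963 \cdot 10^{-8}$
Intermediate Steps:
$\frac{1}{\left(-261 + 4322\right) \left(-1384 - 3448\right) - \left(20 - \left(2 + 22\right) 35\right)} = \frac{1}{4061 \left(-4832\right) + \left(-20 + 24 \cdot 35\right)} = \frac{1}{-19622752 + \left(-20 + 840\right)} = \frac{1}{-19622752 + 820} = \frac{1}{-19621932} = - \frac{1}{19621932}$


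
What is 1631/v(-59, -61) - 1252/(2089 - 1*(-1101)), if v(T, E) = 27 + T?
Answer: -2621477/51040 ≈ -51.361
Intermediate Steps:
1631/v(-59, -61) - 1252/(2089 - 1*(-1101)) = 1631/(27 - 59) - 1252/(2089 - 1*(-1101)) = 1631/(-32) - 1252/(2089 + 1101) = 1631*(-1/32) - 1252/3190 = -1631/32 - 1252*1/3190 = -1631/32 - 626/1595 = -2621477/51040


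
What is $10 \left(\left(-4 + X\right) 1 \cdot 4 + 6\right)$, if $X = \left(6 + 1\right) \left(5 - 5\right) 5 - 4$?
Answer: $-260$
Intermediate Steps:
$X = -4$ ($X = 7 \cdot 0 \cdot 5 - 4 = 0 \cdot 5 - 4 = 0 - 4 = -4$)
$10 \left(\left(-4 + X\right) 1 \cdot 4 + 6\right) = 10 \left(\left(-4 - 4\right) 1 \cdot 4 + 6\right) = 10 \left(\left(-8\right) 4 + 6\right) = 10 \left(-32 + 6\right) = 10 \left(-26\right) = -260$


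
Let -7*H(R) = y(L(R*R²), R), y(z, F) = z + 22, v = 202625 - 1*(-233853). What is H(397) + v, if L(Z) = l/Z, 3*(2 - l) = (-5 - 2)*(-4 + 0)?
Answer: 573521953336378/1313986233 ≈ 4.3648e+5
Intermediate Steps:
l = -22/3 (l = 2 - (-5 - 2)*(-4 + 0)/3 = 2 - (-7)*(-4)/3 = 2 - ⅓*28 = 2 - 28/3 = -22/3 ≈ -7.3333)
v = 436478 (v = 202625 + 233853 = 436478)
L(Z) = -22/(3*Z)
y(z, F) = 22 + z
H(R) = -22/7 + 22/(21*R³) (H(R) = -(22 - 22/(3*R³))/7 = -22/7 + 22/(21*R³))
H(397) + v = (-22/7 + (22/21)/397³) + 436478 = (-22/7 + (22/21)*(1/62570773)) + 436478 = (-22/7 + 22/1313986233) + 436478 = -4129670996/1313986233 + 436478 = 573521953336378/1313986233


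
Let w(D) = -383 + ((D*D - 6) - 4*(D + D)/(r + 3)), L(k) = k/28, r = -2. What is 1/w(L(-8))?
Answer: -49/18945 ≈ -0.0025864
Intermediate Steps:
L(k) = k/28 (L(k) = k*(1/28) = k/28)
w(D) = -389 + D**2 - 8*D (w(D) = -383 + ((D*D - 6) - 4*(D + D)/(-2 + 3)) = -383 + ((D**2 - 6) - 4*2*D/1) = -383 + ((-6 + D**2) - 4*2*D) = -383 + ((-6 + D**2) - 8*D) = -383 + (-6 + D**2 - 8*D) = -389 + D**2 - 8*D)
1/w(L(-8)) = 1/(-389 + ((1/28)*(-8))**2 - 2*(-8)/7) = 1/(-389 + (-2/7)**2 - 8*(-2/7)) = 1/(-389 + 4/49 + 16/7) = 1/(-18945/49) = -49/18945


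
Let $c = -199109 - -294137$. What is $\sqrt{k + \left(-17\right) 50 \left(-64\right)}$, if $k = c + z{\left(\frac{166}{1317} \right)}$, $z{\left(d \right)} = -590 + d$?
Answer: $\frac{2 \sqrt{64539523101}}{1317} \approx 385.8$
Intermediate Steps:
$c = 95028$ ($c = -199109 + 294137 = 95028$)
$k = \frac{124375012}{1317}$ ($k = 95028 - \left(590 - \frac{166}{1317}\right) = 95028 + \left(-590 + 166 \cdot \frac{1}{1317}\right) = 95028 + \left(-590 + \frac{166}{1317}\right) = 95028 - \frac{776864}{1317} = \frac{124375012}{1317} \approx 94438.0$)
$\sqrt{k + \left(-17\right) 50 \left(-64\right)} = \sqrt{\frac{124375012}{1317} + \left(-17\right) 50 \left(-64\right)} = \sqrt{\frac{124375012}{1317} - -54400} = \sqrt{\frac{124375012}{1317} + 54400} = \sqrt{\frac{196019812}{1317}} = \frac{2 \sqrt{64539523101}}{1317}$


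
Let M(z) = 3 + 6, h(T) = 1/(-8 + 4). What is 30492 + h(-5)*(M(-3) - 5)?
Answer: 30491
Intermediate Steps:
h(T) = -1/4 (h(T) = 1/(-4) = -1/4)
M(z) = 9
30492 + h(-5)*(M(-3) - 5) = 30492 - (9 - 5)/4 = 30492 - 1/4*4 = 30492 - 1 = 30491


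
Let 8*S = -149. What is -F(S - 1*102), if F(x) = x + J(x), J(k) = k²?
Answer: -923505/64 ≈ -14430.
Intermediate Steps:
S = -149/8 (S = (⅛)*(-149) = -149/8 ≈ -18.625)
F(x) = x + x²
-F(S - 1*102) = -(-149/8 - 1*102)*(1 + (-149/8 - 1*102)) = -(-149/8 - 102)*(1 + (-149/8 - 102)) = -(-965)*(1 - 965/8)/8 = -(-965)*(-957)/(8*8) = -1*923505/64 = -923505/64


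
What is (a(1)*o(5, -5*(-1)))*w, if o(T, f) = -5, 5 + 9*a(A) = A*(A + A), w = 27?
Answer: 45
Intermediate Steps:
a(A) = -5/9 + 2*A²/9 (a(A) = -5/9 + (A*(A + A))/9 = -5/9 + (A*(2*A))/9 = -5/9 + (2*A²)/9 = -5/9 + 2*A²/9)
(a(1)*o(5, -5*(-1)))*w = ((-5/9 + (2/9)*1²)*(-5))*27 = ((-5/9 + (2/9)*1)*(-5))*27 = ((-5/9 + 2/9)*(-5))*27 = -⅓*(-5)*27 = (5/3)*27 = 45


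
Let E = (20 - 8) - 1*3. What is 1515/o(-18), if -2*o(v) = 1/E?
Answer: -27270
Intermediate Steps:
E = 9 (E = 12 - 3 = 9)
o(v) = -1/18 (o(v) = -1/2/9 = -1/2*1/9 = -1/18)
1515/o(-18) = 1515/(-1/18) = 1515*(-18) = -27270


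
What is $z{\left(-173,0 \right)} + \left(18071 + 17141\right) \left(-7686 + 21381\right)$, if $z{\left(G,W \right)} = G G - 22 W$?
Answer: $482258269$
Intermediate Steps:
$z{\left(G,W \right)} = G^{2} - 22 W$
$z{\left(-173,0 \right)} + \left(18071 + 17141\right) \left(-7686 + 21381\right) = \left(\left(-173\right)^{2} - 0\right) + \left(18071 + 17141\right) \left(-7686 + 21381\right) = \left(29929 + 0\right) + 35212 \cdot 13695 = 29929 + 482228340 = 482258269$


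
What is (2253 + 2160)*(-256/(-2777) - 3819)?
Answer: -46800337191/2777 ≈ -1.6853e+7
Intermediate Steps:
(2253 + 2160)*(-256/(-2777) - 3819) = 4413*(-256*(-1/2777) - 3819) = 4413*(256/2777 - 3819) = 4413*(-10605107/2777) = -46800337191/2777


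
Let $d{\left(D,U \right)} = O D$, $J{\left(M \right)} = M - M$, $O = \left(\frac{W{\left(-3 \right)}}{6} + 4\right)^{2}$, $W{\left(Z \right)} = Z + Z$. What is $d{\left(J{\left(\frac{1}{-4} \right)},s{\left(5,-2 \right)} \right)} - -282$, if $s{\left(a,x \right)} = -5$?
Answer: $282$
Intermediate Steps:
$W{\left(Z \right)} = 2 Z$
$O = 9$ ($O = \left(\frac{2 \left(-3\right)}{6} + 4\right)^{2} = \left(\left(-6\right) \frac{1}{6} + 4\right)^{2} = \left(-1 + 4\right)^{2} = 3^{2} = 9$)
$J{\left(M \right)} = 0$
$d{\left(D,U \right)} = 9 D$
$d{\left(J{\left(\frac{1}{-4} \right)},s{\left(5,-2 \right)} \right)} - -282 = 9 \cdot 0 - -282 = 0 + 282 = 282$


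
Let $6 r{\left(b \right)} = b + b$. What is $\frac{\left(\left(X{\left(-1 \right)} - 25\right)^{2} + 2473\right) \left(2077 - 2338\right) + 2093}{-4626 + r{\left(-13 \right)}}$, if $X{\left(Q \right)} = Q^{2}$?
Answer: $\frac{2381088}{13891} \approx 171.41$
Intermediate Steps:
$r{\left(b \right)} = \frac{b}{3}$ ($r{\left(b \right)} = \frac{b + b}{6} = \frac{2 b}{6} = \frac{b}{3}$)
$\frac{\left(\left(X{\left(-1 \right)} - 25\right)^{2} + 2473\right) \left(2077 - 2338\right) + 2093}{-4626 + r{\left(-13 \right)}} = \frac{\left(\left(\left(-1\right)^{2} - 25\right)^{2} + 2473\right) \left(2077 - 2338\right) + 2093}{-4626 + \frac{1}{3} \left(-13\right)} = \frac{\left(\left(1 - 25\right)^{2} + 2473\right) \left(-261\right) + 2093}{-4626 - \frac{13}{3}} = \frac{\left(\left(-24\right)^{2} + 2473\right) \left(-261\right) + 2093}{- \frac{13891}{3}} = \left(\left(576 + 2473\right) \left(-261\right) + 2093\right) \left(- \frac{3}{13891}\right) = \left(3049 \left(-261\right) + 2093\right) \left(- \frac{3}{13891}\right) = \left(-795789 + 2093\right) \left(- \frac{3}{13891}\right) = \left(-793696\right) \left(- \frac{3}{13891}\right) = \frac{2381088}{13891}$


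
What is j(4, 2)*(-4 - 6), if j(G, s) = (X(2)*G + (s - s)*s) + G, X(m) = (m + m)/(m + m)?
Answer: -80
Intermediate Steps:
X(m) = 1 (X(m) = (2*m)/((2*m)) = (2*m)*(1/(2*m)) = 1)
j(G, s) = 2*G (j(G, s) = (1*G + (s - s)*s) + G = (G + 0*s) + G = (G + 0) + G = G + G = 2*G)
j(4, 2)*(-4 - 6) = (2*4)*(-4 - 6) = 8*(-10) = -80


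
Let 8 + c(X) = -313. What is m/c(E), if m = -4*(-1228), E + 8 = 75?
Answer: -4912/321 ≈ -15.302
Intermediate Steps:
E = 67 (E = -8 + 75 = 67)
c(X) = -321 (c(X) = -8 - 313 = -321)
m = 4912
m/c(E) = 4912/(-321) = 4912*(-1/321) = -4912/321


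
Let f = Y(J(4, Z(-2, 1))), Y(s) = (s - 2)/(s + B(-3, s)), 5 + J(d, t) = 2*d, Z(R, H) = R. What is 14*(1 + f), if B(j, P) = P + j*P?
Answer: 28/3 ≈ 9.3333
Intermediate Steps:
B(j, P) = P + P*j
J(d, t) = -5 + 2*d
Y(s) = -(-2 + s)/s (Y(s) = (s - 2)/(s + s*(1 - 3)) = (-2 + s)/(s + s*(-2)) = (-2 + s)/(s - 2*s) = (-2 + s)/((-s)) = (-2 + s)*(-1/s) = -(-2 + s)/s)
f = -⅓ (f = (2 - (-5 + 2*4))/(-5 + 2*4) = (2 - (-5 + 8))/(-5 + 8) = (2 - 1*3)/3 = (2 - 3)/3 = (⅓)*(-1) = -⅓ ≈ -0.33333)
14*(1 + f) = 14*(1 - ⅓) = 14*(⅔) = 28/3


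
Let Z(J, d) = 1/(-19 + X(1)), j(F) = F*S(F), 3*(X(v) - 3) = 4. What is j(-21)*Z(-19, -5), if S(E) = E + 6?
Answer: -945/44 ≈ -21.477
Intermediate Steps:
X(v) = 13/3 (X(v) = 3 + (⅓)*4 = 3 + 4/3 = 13/3)
S(E) = 6 + E
j(F) = F*(6 + F)
Z(J, d) = -3/44 (Z(J, d) = 1/(-19 + 13/3) = 1/(-44/3) = -3/44)
j(-21)*Z(-19, -5) = -21*(6 - 21)*(-3/44) = -21*(-15)*(-3/44) = 315*(-3/44) = -945/44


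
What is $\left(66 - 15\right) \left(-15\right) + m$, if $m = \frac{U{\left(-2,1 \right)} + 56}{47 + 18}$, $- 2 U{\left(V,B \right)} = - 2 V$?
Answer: $- \frac{49671}{65} \approx -764.17$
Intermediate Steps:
$U{\left(V,B \right)} = V$ ($U{\left(V,B \right)} = - \frac{\left(-2\right) V}{2} = V$)
$m = \frac{54}{65}$ ($m = \frac{-2 + 56}{47 + 18} = \frac{54}{65} \approx 0.83077$)
$\left(66 - 15\right) \left(-15\right) + m = \left(66 - 15\right) \left(-15\right) + \frac{54}{65} = 51 \left(-15\right) + \frac{54}{65} = -765 + \frac{54}{65} = - \frac{49671}{65}$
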